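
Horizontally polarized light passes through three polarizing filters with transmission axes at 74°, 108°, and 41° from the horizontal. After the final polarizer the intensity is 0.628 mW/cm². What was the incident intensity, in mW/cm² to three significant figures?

I₀ ≈ 78.8 mW/cm²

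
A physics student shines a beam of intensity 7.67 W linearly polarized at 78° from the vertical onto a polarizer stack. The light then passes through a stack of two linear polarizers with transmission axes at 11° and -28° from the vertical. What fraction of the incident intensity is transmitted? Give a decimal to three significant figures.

I₁ = 7.67 W · cos²(67°) = 1.171 W.
I₂ = I₁ · cos²(39°) = 1.171 · 0.604 = 0.7072 W.
Transmitted fraction = 0.09221.

I/I₀ ≈ 0.0922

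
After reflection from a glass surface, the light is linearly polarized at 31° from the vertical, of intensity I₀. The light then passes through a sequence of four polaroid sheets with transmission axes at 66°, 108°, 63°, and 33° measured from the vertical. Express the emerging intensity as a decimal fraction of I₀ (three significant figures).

I₁ = I₀ cos²(66° − 31°) = I₀ cos²(35°) = 0.671 I₀.
I₂ = I₁ cos²(108° − 66°) = 0.671 I₀ · cos²(42°) = 0.3706 I₀.
I₃ = I₂ cos²(63° − 108°) = 0.3706 I₀ · cos²(45°) = 0.1853 I₀.
I₄ = I₃ cos²(33° − 63°) = 0.1853 I₀ · cos²(30°) = 0.139 I₀.
Transmitted fraction = 0.139.

≈ 0.139 I₀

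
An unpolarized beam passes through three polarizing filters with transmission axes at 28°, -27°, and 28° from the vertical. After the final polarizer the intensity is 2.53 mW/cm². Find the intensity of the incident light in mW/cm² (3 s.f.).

I₀ ≈ 46.8 mW/cm²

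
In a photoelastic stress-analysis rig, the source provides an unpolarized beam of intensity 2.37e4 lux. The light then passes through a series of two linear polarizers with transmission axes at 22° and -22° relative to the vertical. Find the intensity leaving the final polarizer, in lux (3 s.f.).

I ≈ 6130 lux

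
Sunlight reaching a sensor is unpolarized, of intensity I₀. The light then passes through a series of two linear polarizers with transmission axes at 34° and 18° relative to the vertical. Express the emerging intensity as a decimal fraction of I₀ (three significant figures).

≈ 0.462 I₀

Unpolarized light through the first polarizer → I₁ = ½ I₀, now polarized at 34°.
I₂ = I₁ cos²(18° − 34°) = 0.5 I₀ · cos²(16°) = 0.462 I₀.
Transmitted fraction = 0.462.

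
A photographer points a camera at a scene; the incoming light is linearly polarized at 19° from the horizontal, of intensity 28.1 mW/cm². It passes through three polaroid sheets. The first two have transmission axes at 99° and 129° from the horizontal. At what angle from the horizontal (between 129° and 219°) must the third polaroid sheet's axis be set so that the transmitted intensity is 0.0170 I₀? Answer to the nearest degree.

By Malus's law, I₁ = I₀ cos²(99° − 19°) = I₀ cos²(80°) = 0.03015 I₀.
I₂ = I₁ cos²(129° − 99°) = 0.03015 I₀ · cos²(30°) = 0.02262 I₀.
Need I₃/I₀ = 0.017, so cos²(θ − 129°) = 0.017 / 0.02262 = 0.7517.
θ − 129° = arccos(√0.7517) = 29.9°, giving θ ≈ 129 + 29.9 = 158.9°.

θ ≈ 159°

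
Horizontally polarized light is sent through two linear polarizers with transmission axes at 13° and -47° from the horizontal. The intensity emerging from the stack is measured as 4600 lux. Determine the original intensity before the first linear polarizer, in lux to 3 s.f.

I₀ ≈ 1.94e4 lux

I₁ = I₀ cos²(13° − 0°) = I₀ cos²(13°) = 0.9494 I₀.
I₂ = I₁ cos²(-47° − 13°) = 0.9494 I₀ · cos²(60°) = 0.2373 I₀.
So 4600 lux = 0.2373 I₀, giving I₀ = 4600/0.2373 = 1.938e+04 lux.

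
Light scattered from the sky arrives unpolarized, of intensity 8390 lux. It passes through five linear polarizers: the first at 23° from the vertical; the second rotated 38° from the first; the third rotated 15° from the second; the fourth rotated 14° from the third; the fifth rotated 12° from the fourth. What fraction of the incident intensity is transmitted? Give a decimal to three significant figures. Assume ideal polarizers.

I/I₀ ≈ 0.261

Unpolarized light through the first polarizer → I₁ = 8390 lux/2 = 4195 lux, polarized at 23°.
I₂ = I₁ · cos²(38°) = 4195 · 0.621 = 2605 lux.
I₃ = I₂ · cos²(15°) = 2605 · 0.933 = 2430 lux.
I₄ = I₃ · cos²(14°) = 2430 · 0.9415 = 2288 lux.
I₅ = I₄ · cos²(12°) = 2288 · 0.9568 = 2189 lux.
Transmitted fraction = 0.2609.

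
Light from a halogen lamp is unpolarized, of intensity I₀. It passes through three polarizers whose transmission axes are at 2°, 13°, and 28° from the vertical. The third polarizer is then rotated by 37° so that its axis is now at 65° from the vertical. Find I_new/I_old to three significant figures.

I_new/I_old ≈ 0.406

Before rotation:
Unpolarized light through the first polarizer → I₁ = ½ I₀, now polarized at 2°.
I₂ = I₁ cos²(13° − 2°) = 0.5 I₀ · cos²(11°) = 0.4818 I₀.
I₃ = I₂ cos²(28° − 13°) = 0.4818 I₀ · cos²(15°) = 0.4495 I₀.
After rotation:
Unpolarized light through the first polarizer → I₁ = ½ I₀, now polarized at 2°.
I₂ = I₁ cos²(13° − 2°) = 0.5 I₀ · cos²(11°) = 0.4818 I₀.
I₃ = I₂ cos²(65° − 13°) = 0.4818 I₀ · cos²(52°) = 0.1826 I₀.
Ratio = 0.1826 / 0.4495 = 0.4063.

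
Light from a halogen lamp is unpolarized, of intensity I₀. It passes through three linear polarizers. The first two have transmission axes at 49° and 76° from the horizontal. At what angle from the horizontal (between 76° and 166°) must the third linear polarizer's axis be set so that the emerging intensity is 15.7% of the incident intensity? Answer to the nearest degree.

θ ≈ 127°

Unpolarized light through the first polarizer → I₁ = ½ I₀, now polarized at 49°.
I₂ = I₁ cos²(76° − 49°) = 0.5 I₀ · cos²(27°) = 0.3969 I₀.
Need I₃/I₀ = 0.157, so cos²(θ − 76°) = 0.157 / 0.3969 = 0.3955.
θ − 76° = arccos(√0.3955) = 51.0°, giving θ ≈ 76 + 51.0 = 127.0°.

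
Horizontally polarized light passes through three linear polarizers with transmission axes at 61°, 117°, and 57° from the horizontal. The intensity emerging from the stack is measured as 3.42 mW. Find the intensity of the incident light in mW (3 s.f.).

I₀ ≈ 186 mW

I₁ = I₀ cos²(61° − 0°) = I₀ cos²(61°) = 0.235 I₀.
I₂ = I₁ cos²(117° − 61°) = 0.235 I₀ · cos²(56°) = 0.0735 I₀.
I₃ = I₂ cos²(57° − 117°) = 0.0735 I₀ · cos²(60°) = 0.01837 I₀.
So 3.42 mW = 0.01837 I₀, giving I₀ = 3.42/0.01837 = 186.1 mW.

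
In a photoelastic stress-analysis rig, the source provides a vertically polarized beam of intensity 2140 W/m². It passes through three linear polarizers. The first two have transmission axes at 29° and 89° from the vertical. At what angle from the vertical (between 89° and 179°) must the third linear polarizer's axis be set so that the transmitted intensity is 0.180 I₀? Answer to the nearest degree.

I₁ = I₀ cos²(29° − 0°) = I₀ cos²(29°) = 0.765 I₀.
I₂ = I₁ cos²(89° − 29°) = 0.765 I₀ · cos²(60°) = 0.1912 I₀.
Need I₃/I₀ = 0.18, so cos²(θ − 89°) = 0.18 / 0.1912 = 0.9412.
θ − 89° = arccos(√0.9412) = 14.0°, giving θ ≈ 89 + 14.0 = 103.0°.

θ ≈ 103°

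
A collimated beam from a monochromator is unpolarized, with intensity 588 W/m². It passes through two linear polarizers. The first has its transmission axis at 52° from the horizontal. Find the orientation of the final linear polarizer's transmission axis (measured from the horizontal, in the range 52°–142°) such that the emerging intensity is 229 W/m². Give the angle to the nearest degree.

Unpolarized light through the first polarizer → I₁ = ½ I₀, now polarized at 52°.
Target fraction: 229 / 588 W/m² = 0.3895 of I₀.
Need I₂/I₀ = 0.3895, so cos²(θ − 52°) = 0.3895 / 0.5 = 0.7789.
θ − 52° = arccos(√0.7789) = 28.0°, giving θ ≈ 52 + 28.0 = 80.0°.

θ ≈ 80°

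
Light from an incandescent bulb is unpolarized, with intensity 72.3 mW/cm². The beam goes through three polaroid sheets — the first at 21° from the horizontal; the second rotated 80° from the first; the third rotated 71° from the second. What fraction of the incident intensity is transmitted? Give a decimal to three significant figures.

I/I₀ ≈ 0.00160

Unpolarized light through the first polarizer → I₁ = 72.3 mW/cm²/2 = 36.15 mW/cm², polarized at 21°.
I₂ = I₁ · cos²(80°) = 36.15 · 0.03015 = 1.09 mW/cm².
I₃ = I₂ · cos²(71°) = 1.09 · 0.106 = 0.1155 mW/cm².
Transmitted fraction = 0.001598.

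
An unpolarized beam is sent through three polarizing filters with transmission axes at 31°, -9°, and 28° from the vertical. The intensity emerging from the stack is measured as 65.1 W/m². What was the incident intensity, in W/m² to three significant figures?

Unpolarized light through the first polarizer → I₁ = ½ I₀, now polarized at 31°.
I₂ = I₁ cos²(-9° − 31°) = 0.5 I₀ · cos²(40°) = 0.2934 I₀.
I₃ = I₂ cos²(28° + 9°) = 0.2934 I₀ · cos²(37°) = 0.1871 I₀.
So 65.1 W/m² = 0.1871 I₀, giving I₀ = 65.1/0.1871 = 347.9 W/m².

I₀ ≈ 348 W/m²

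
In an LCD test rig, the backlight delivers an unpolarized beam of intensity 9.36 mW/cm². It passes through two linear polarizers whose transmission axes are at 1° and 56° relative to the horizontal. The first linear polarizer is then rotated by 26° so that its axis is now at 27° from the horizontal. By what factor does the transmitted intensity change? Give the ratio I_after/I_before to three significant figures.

Before rotation:
Unpolarized light through the first polarizer → I₁ = ½ I₀, now polarized at 1°.
I₂ = I₁ cos²(56° − 1°) = 0.5 I₀ · cos²(55°) = 0.1645 I₀.
After rotation:
Unpolarized light through the first polarizer → I₁ = ½ I₀, now polarized at 27°.
I₂ = I₁ cos²(56° − 27°) = 0.5 I₀ · cos²(29°) = 0.3825 I₀.
Ratio = 0.3825 / 0.1645 = 2.325.

I_new/I_old ≈ 2.33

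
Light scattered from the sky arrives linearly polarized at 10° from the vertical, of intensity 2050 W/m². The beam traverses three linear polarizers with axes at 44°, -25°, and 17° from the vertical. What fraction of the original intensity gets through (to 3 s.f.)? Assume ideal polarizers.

I/I₀ ≈ 0.0487

By Malus's law, I₁ = 2050 W/m² · cos²(34°) = 1409 W/m².
I₂ = I₁ · cos²(69°) = 1409 · 0.1284 = 181 W/m².
I₃ = I₂ · cos²(42°) = 181 · 0.5523 = 99.93 W/m².
Transmitted fraction = 0.04875.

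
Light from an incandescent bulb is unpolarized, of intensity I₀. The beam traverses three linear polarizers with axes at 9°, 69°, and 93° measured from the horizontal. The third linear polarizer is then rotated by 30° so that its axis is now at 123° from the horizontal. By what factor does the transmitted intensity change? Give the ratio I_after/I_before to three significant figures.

Before rotation:
Unpolarized light through the first polarizer → I₁ = ½ I₀, now polarized at 9°.
I₂ = I₁ cos²(69° − 9°) = 0.5 I₀ · cos²(60°) = 0.125 I₀.
I₃ = I₂ cos²(93° − 69°) = 0.125 I₀ · cos²(24°) = 0.1043 I₀.
After rotation:
Unpolarized light through the first polarizer → I₁ = ½ I₀, now polarized at 9°.
I₂ = I₁ cos²(69° − 9°) = 0.5 I₀ · cos²(60°) = 0.125 I₀.
I₃ = I₂ cos²(123° − 69°) = 0.125 I₀ · cos²(54°) = 0.04319 I₀.
Ratio = 0.04319 / 0.1043 = 0.414.

I_new/I_old ≈ 0.414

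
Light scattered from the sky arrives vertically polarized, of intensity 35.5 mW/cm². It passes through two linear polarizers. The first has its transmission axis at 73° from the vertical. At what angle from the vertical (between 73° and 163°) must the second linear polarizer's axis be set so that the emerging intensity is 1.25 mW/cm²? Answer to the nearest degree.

θ ≈ 123°

I₁ = I₀ cos²(73° − 0°) = I₀ cos²(73°) = 0.08548 I₀.
Target fraction: 1.25 / 35.5 mW/cm² = 0.03521 of I₀.
Need I₂/I₀ = 0.03521, so cos²(θ − 73°) = 0.03521 / 0.08548 = 0.4119.
θ − 73° = arccos(√0.4119) = 50.1°, giving θ ≈ 73 + 50.1 = 123.1°.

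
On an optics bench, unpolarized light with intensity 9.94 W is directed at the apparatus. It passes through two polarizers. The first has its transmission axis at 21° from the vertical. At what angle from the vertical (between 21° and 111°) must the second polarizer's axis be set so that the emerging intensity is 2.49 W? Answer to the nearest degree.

θ ≈ 66°

Unpolarized light through the first polarizer → I₁ = ½ I₀, now polarized at 21°.
Target fraction: 2.49 / 9.94 W = 0.2505 of I₀.
Need I₂/I₀ = 0.2505, so cos²(θ − 21°) = 0.2505 / 0.5 = 0.501.
θ − 21° = arccos(√0.501) = 44.9°, giving θ ≈ 21 + 44.9 = 65.9°.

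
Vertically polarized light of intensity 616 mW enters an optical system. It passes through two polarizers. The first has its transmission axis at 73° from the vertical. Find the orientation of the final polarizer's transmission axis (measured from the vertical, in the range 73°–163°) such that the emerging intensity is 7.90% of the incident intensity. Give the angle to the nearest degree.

By Malus's law, I₁ = I₀ cos²(73° − 0°) = I₀ cos²(73°) = 0.08548 I₀.
Need I₂/I₀ = 0.079, so cos²(θ − 73°) = 0.079 / 0.08548 = 0.9242.
θ − 73° = arccos(√0.9242) = 16.0°, giving θ ≈ 73 + 16.0 = 89.0°.

θ ≈ 89°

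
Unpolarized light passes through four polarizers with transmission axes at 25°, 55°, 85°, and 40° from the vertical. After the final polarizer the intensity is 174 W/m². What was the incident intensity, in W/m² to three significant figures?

I₀ ≈ 1240 W/m²

Unpolarized light through the first polarizer → I₁ = ½ I₀, now polarized at 25°.
I₂ = I₁ cos²(55° − 25°) = 0.5 I₀ · cos²(30°) = 0.375 I₀.
I₃ = I₂ cos²(85° − 55°) = 0.375 I₀ · cos²(30°) = 0.2813 I₀.
I₄ = I₃ cos²(40° − 85°) = 0.2813 I₀ · cos²(45°) = 0.1406 I₀.
So 174 W/m² = 0.1406 I₀, giving I₀ = 174/0.1406 = 1237 W/m².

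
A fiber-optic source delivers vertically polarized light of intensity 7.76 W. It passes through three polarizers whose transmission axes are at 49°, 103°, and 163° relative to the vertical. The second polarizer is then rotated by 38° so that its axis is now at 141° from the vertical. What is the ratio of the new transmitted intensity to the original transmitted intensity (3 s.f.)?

Before rotation:
I₁ = I₀ cos²(49° − 0°) = I₀ cos²(49°) = 0.4304 I₀.
I₂ = I₁ cos²(103° − 49°) = 0.4304 I₀ · cos²(54°) = 0.1487 I₀.
I₃ = I₂ cos²(163° − 103°) = 0.1487 I₀ · cos²(60°) = 0.03718 I₀.
After rotation:
I₁ = I₀ cos²(49° − 0°) = I₀ cos²(49°) = 0.4304 I₀.
Angle between axes 1 and 2: 88°. I₂ = 0.4304 I₀ · cos²(88°) = 0.0005242 I₀.
I₃ = I₂ cos²(163° − 141°) = 0.0005242 I₀ · cos²(22°) = 0.0004507 I₀.
Ratio = 0.0004507 / 0.03718 = 0.01212.

I_new/I_old ≈ 0.0121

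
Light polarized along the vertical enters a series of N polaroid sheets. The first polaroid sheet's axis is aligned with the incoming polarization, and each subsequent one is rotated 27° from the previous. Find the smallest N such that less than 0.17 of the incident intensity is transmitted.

First polarizer is aligned with the polarization: full transmission.
Each further stage multiplies by cos²(27°) = 0.7939.
After N polarizers: T = 0.7939^(N−1). Require T < 0.17 ⇒ N−1 > ln(0.17)/ln(0.7939) = 7.68, so N−1 ≥ 8 and N = 9.
Check: N=9 gives T = 0.1578 < 0.17; N=8 gives T = 0.1988.

N = 9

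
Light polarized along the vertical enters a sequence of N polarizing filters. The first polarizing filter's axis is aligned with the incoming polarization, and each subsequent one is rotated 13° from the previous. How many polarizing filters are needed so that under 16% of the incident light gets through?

First polarizer is aligned with the polarization: full transmission.
Each further stage multiplies by cos²(13°) = 0.9494.
After N polarizers: T = 0.9494^(N−1). Require T < 0.16 ⇒ N−1 > ln(0.16)/ln(0.9494) = 35.29, so N−1 ≥ 36 and N = 37.
Check: N=37 gives T = 0.1542 < 0.16; N=36 gives T = 0.1624.

N = 37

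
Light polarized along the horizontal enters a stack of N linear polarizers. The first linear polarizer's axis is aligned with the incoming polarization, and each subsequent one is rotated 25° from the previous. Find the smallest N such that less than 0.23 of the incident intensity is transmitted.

N = 9

First polarizer is aligned with the polarization: full transmission.
Each further stage multiplies by cos²(25°) = 0.8214.
After N polarizers: T = 0.8214^(N−1). Require T < 0.23 ⇒ N−1 > ln(0.23)/ln(0.8214) = 7.47, so N−1 ≥ 8 and N = 9.
Check: N=9 gives T = 0.2072 < 0.23; N=8 gives T = 0.2523.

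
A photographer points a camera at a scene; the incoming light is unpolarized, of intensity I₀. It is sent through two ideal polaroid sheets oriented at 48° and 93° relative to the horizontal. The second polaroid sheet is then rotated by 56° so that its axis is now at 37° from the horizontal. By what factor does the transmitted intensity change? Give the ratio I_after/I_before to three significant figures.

I_new/I_old ≈ 1.93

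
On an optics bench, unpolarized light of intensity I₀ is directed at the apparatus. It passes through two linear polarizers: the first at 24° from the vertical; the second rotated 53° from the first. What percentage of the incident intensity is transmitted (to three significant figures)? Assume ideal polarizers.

≈ 18.1%

Unpolarized light through the first polarizer → I₁ = ½ I₀, now polarized at 24°.
I₂ = I₁ cos²(53°) = 0.5 · 0.3622 I₀ = 0.1811 I₀.
That is 18.11% of the incident intensity.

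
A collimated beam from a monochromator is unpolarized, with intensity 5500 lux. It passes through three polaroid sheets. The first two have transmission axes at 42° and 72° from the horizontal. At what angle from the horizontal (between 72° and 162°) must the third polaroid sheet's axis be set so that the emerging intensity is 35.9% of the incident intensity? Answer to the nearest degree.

θ ≈ 84°

Unpolarized light through the first polarizer → I₁ = ½ I₀, now polarized at 42°.
I₂ = I₁ cos²(72° − 42°) = 0.5 I₀ · cos²(30°) = 0.375 I₀.
Need I₃/I₀ = 0.359, so cos²(θ − 72°) = 0.359 / 0.375 = 0.9573.
θ − 72° = arccos(√0.9573) = 11.9°, giving θ ≈ 72 + 11.9 = 83.9°.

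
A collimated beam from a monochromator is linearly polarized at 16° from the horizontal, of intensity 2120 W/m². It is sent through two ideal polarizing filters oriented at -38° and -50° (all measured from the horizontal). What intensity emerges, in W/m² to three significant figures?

I₁ = 2120 W/m² · cos²(54°) = 732.4 W/m².
I₂ = I₁ · cos²(12°) = 732.4 · 0.9568 = 700.8 W/m².

I ≈ 701 W/m²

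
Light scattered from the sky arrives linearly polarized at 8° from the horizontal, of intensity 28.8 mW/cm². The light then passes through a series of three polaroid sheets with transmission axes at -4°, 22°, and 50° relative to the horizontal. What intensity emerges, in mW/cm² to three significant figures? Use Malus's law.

I ≈ 17.4 mW/cm²

By Malus's law, I₁ = 28.8 mW/cm² · cos²(12°) = 27.56 mW/cm².
I₂ = I₁ · cos²(26°) = 27.56 · 0.8078 = 22.26 mW/cm².
I₃ = I₂ · cos²(28°) = 22.26 · 0.7796 = 17.35 mW/cm².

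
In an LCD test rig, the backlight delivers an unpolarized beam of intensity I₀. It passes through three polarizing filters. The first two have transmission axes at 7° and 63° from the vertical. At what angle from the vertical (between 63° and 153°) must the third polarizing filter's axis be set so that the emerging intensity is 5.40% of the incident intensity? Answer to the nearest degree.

θ ≈ 117°

Unpolarized light through the first polarizer → I₁ = ½ I₀, now polarized at 7°.
I₂ = I₁ cos²(63° − 7°) = 0.5 I₀ · cos²(56°) = 0.1563 I₀.
Need I₃/I₀ = 0.054, so cos²(θ − 63°) = 0.054 / 0.1563 = 0.3454.
θ − 63° = arccos(√0.3454) = 54.0°, giving θ ≈ 63 + 54.0 = 117.0°.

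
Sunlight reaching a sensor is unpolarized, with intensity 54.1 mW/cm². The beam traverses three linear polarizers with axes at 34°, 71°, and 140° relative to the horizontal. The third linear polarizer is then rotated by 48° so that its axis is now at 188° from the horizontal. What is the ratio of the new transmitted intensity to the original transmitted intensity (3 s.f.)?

Before rotation:
Unpolarized light through the first polarizer → I₁ = ½ I₀, now polarized at 34°.
I₂ = I₁ cos²(71° − 34°) = 0.5 I₀ · cos²(37°) = 0.3189 I₀.
I₃ = I₂ cos²(140° − 71°) = 0.3189 I₀ · cos²(69°) = 0.04096 I₀.
After rotation:
Unpolarized light through the first polarizer → I₁ = ½ I₀, now polarized at 34°.
I₂ = I₁ cos²(71° − 34°) = 0.5 I₀ · cos²(37°) = 0.3189 I₀.
Angle between axes 2 and 3: 63°. I₃ = 0.3189 I₀ · cos²(63°) = 0.06573 I₀.
Ratio = 0.06573 / 0.04096 = 1.605.

I_new/I_old ≈ 1.60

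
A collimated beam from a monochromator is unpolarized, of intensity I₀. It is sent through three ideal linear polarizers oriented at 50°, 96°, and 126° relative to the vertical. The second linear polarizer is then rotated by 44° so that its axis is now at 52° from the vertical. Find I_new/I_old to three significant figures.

I_new/I_old ≈ 0.210

Before rotation:
Unpolarized light through the first polarizer → I₁ = ½ I₀, now polarized at 50°.
I₂ = I₁ cos²(96° − 50°) = 0.5 I₀ · cos²(46°) = 0.2413 I₀.
I₃ = I₂ cos²(126° − 96°) = 0.2413 I₀ · cos²(30°) = 0.181 I₀.
After rotation:
Unpolarized light through the first polarizer → I₁ = ½ I₀, now polarized at 50°.
I₂ = I₁ cos²(52° − 50°) = 0.5 I₀ · cos²(2°) = 0.4994 I₀.
I₃ = I₂ cos²(126° − 52°) = 0.4994 I₀ · cos²(74°) = 0.03794 I₀.
Ratio = 0.03794 / 0.181 = 0.2097.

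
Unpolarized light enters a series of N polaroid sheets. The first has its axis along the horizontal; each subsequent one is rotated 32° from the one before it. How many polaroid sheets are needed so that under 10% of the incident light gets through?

First polarizer halves the unpolarized light: factor 1/2.
Each further stage multiplies by cos²(32°) = 0.7192.
After N polarizers: T = 0.5·0.7192^(N−1). Require T < 0.10 ⇒ N−1 > ln(0.10/0.5)/ln(0.7192) = 4.88, so N−1 ≥ 5 and N = 6.
Check: N=6 gives T = 0.0962 < 0.10; N=5 gives T = 0.1338.

N = 6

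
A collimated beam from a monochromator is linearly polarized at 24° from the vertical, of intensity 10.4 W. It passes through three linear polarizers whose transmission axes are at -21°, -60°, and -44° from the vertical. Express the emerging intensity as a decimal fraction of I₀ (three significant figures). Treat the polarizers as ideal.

By Malus's law, I₁ = 10.4 W · cos²(45°) = 5.2 W.
I₂ = I₁ · cos²(39°) = 5.2 · 0.604 = 3.141 W.
I₃ = I₂ · cos²(16°) = 3.141 · 0.924 = 2.902 W.
Transmitted fraction = 0.279.

I/I₀ ≈ 0.279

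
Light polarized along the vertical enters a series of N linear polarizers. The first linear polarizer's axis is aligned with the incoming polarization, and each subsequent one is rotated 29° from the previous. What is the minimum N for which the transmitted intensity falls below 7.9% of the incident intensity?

N = 11

First polarizer is aligned with the polarization: full transmission.
Each further stage multiplies by cos²(29°) = 0.765.
After N polarizers: T = 0.765^(N−1). Require T < 0.079 ⇒ N−1 > ln(0.079)/ln(0.765) = 9.47, so N−1 ≥ 10 and N = 11.
Check: N=11 gives T = 0.06861 < 0.079; N=10 gives T = 0.08969.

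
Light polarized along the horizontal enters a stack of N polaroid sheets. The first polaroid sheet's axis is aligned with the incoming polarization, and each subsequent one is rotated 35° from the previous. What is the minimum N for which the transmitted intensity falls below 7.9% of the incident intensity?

N = 8

First polarizer is aligned with the polarization: full transmission.
Each further stage multiplies by cos²(35°) = 0.671.
After N polarizers: T = 0.671^(N−1). Require T < 0.079 ⇒ N−1 > ln(0.079)/ln(0.671) = 6.36, so N−1 ≥ 7 and N = 8.
Check: N=8 gives T = 0.06125 < 0.079; N=7 gives T = 0.09128.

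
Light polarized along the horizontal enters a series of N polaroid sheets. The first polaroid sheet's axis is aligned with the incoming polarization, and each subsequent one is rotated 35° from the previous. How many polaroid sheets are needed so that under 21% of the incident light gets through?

First polarizer is aligned with the polarization: full transmission.
Each further stage multiplies by cos²(35°) = 0.671.
After N polarizers: T = 0.671^(N−1). Require T < 0.21 ⇒ N−1 > ln(0.21)/ln(0.671) = 3.91, so N−1 ≥ 4 and N = 5.
Check: N=5 gives T = 0.2027 < 0.21; N=4 gives T = 0.3021.

N = 5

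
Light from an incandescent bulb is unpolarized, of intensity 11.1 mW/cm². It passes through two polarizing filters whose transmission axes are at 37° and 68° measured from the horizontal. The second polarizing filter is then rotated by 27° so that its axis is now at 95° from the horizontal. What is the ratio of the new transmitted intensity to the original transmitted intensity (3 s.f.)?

I_new/I_old ≈ 0.382

Before rotation:
Unpolarized light through the first polarizer → I₁ = ½ I₀, now polarized at 37°.
I₂ = I₁ cos²(68° − 37°) = 0.5 I₀ · cos²(31°) = 0.3674 I₀.
After rotation:
Unpolarized light through the first polarizer → I₁ = ½ I₀, now polarized at 37°.
I₂ = I₁ cos²(95° − 37°) = 0.5 I₀ · cos²(58°) = 0.1404 I₀.
Ratio = 0.1404 / 0.3674 = 0.3822.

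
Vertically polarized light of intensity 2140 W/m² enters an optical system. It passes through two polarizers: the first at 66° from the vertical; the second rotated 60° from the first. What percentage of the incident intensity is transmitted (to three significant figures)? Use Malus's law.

By Malus's law, I₁ = 2140 W/m² · cos²(66°) = 354 W/m².
I₂ = I₁ · cos²(60°) = 354 · 0.25 = 88.51 W/m².
That is 4.136% of the incident intensity.

≈ 4.14%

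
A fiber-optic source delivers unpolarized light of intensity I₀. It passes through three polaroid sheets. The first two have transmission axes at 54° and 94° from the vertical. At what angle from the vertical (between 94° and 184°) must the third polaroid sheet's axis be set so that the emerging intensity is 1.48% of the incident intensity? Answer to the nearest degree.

Unpolarized light through the first polarizer → I₁ = ½ I₀, now polarized at 54°.
I₂ = I₁ cos²(94° − 54°) = 0.5 I₀ · cos²(40°) = 0.2934 I₀.
Need I₃/I₀ = 0.0148, so cos²(θ − 94°) = 0.0148 / 0.2934 = 0.05044.
θ − 94° = arccos(√0.05044) = 77.0°, giving θ ≈ 94 + 77.0 = 171.0°.

θ ≈ 171°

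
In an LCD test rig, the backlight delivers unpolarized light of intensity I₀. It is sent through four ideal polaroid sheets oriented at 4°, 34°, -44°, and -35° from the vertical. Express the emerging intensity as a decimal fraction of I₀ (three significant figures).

Unpolarized light through the first polarizer → I₁ = ½ I₀, now polarized at 4°.
I₂ = I₁ cos²(34° − 4°) = 0.5 I₀ · cos²(30°) = 0.375 I₀.
I₃ = I₂ cos²(-44° − 34°) = 0.375 I₀ · cos²(78°) = 0.01621 I₀.
I₄ = I₃ cos²(-35° + 44°) = 0.01621 I₀ · cos²(9°) = 0.01581 I₀.
Transmitted fraction = 0.01581.

≈ 0.0158 I₀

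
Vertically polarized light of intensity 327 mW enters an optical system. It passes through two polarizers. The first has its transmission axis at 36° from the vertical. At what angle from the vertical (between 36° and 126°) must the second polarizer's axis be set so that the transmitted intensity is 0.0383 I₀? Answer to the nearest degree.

By Malus's law, I₁ = I₀ cos²(36° − 0°) = I₀ cos²(36°) = 0.6545 I₀.
Need I₂/I₀ = 0.0383, so cos²(θ − 36°) = 0.0383 / 0.6545 = 0.05852.
θ − 36° = arccos(√0.05852) = 76.0°, giving θ ≈ 36 + 76.0 = 112.0°.

θ ≈ 112°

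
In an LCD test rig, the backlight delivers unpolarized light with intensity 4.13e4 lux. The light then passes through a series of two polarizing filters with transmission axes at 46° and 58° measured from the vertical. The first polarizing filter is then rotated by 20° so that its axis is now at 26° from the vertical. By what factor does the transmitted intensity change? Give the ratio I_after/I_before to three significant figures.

I_new/I_old ≈ 0.752

Before rotation:
Unpolarized light through the first polarizer → I₁ = ½ I₀, now polarized at 46°.
I₂ = I₁ cos²(58° − 46°) = 0.5 I₀ · cos²(12°) = 0.4784 I₀.
After rotation:
Unpolarized light through the first polarizer → I₁ = ½ I₀, now polarized at 26°.
I₂ = I₁ cos²(58° − 26°) = 0.5 I₀ · cos²(32°) = 0.3596 I₀.
Ratio = 0.3596 / 0.4784 = 0.7517.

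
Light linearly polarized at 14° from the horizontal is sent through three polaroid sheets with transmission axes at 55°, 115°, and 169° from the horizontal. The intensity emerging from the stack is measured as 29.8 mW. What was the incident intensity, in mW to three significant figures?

By Malus's law, I₁ = I₀ cos²(55° − 14°) = I₀ cos²(41°) = 0.5696 I₀.
I₂ = I₁ cos²(115° − 55°) = 0.5696 I₀ · cos²(60°) = 0.1424 I₀.
I₃ = I₂ cos²(169° − 115°) = 0.1424 I₀ · cos²(54°) = 0.0492 I₀.
So 29.8 mW = 0.0492 I₀, giving I₀ = 29.8/0.0492 = 605.7 mW.

I₀ ≈ 606 mW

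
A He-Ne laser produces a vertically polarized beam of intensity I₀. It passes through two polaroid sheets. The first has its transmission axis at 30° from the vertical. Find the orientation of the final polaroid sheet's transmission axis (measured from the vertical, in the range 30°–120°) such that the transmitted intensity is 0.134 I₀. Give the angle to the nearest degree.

θ ≈ 95°

I₁ = I₀ cos²(30° − 0°) = I₀ cos²(30°) = 0.75 I₀.
Need I₂/I₀ = 0.134, so cos²(θ − 30°) = 0.134 / 0.75 = 0.1787.
θ − 30° = arccos(√0.1787) = 65.0°, giving θ ≈ 30 + 65.0 = 95.0°.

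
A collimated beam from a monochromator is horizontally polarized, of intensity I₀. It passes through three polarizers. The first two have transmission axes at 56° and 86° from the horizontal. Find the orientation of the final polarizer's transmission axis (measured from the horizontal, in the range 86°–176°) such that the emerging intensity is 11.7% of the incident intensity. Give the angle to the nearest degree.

I₁ = I₀ cos²(56° − 0°) = I₀ cos²(56°) = 0.3127 I₀.
I₂ = I₁ cos²(86° − 56°) = 0.3127 I₀ · cos²(30°) = 0.2345 I₀.
Need I₃/I₀ = 0.117, so cos²(θ − 86°) = 0.117 / 0.2345 = 0.4989.
θ − 86° = arccos(√0.4989) = 45.1°, giving θ ≈ 86 + 45.1 = 131.1°.

θ ≈ 131°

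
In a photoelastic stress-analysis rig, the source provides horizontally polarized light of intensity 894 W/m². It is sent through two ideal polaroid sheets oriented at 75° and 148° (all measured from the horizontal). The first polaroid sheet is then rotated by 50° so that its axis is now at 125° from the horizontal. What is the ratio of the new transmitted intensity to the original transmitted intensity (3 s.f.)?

Before rotation:
By Malus's law, I₁ = I₀ cos²(75° − 0°) = I₀ cos²(75°) = 0.06699 I₀.
I₂ = I₁ cos²(148° − 75°) = 0.06699 I₀ · cos²(73°) = 0.005726 I₀.
After rotation:
I₁ = I₀ cos²(125° − 0°) = I₀ cos²(55°) = 0.329 I₀.
I₂ = I₁ cos²(148° − 125°) = 0.329 I₀ · cos²(23°) = 0.2788 I₀.
Ratio = 0.2788 / 0.005726 = 48.68.

I_new/I_old ≈ 48.7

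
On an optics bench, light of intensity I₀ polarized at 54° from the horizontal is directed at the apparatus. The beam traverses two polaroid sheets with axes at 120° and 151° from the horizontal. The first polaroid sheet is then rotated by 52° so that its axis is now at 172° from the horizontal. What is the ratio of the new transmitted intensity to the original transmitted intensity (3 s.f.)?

I_new/I_old ≈ 1.58

Before rotation:
I₁ = I₀ cos²(120° − 54°) = I₀ cos²(66°) = 0.1654 I₀.
I₂ = I₁ cos²(151° − 120°) = 0.1654 I₀ · cos²(31°) = 0.1216 I₀.
After rotation:
I₁ = I₀ cos²(172° − 54°) = I₀ cos²(62°) = 0.2204 I₀.
I₂ = I₁ cos²(151° − 172°) = 0.2204 I₀ · cos²(21°) = 0.1921 I₀.
Ratio = 0.1921 / 0.1216 = 1.58.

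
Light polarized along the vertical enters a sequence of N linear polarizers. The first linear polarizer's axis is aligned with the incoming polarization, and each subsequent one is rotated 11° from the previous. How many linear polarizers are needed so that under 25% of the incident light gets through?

N = 39

First polarizer is aligned with the polarization: full transmission.
Each further stage multiplies by cos²(11°) = 0.9636.
After N polarizers: T = 0.9636^(N−1). Require T < 0.25 ⇒ N−1 > ln(0.25)/ln(0.9636) = 37.38, so N−1 ≥ 38 and N = 39.
Check: N=39 gives T = 0.2443 < 0.25; N=38 gives T = 0.2535.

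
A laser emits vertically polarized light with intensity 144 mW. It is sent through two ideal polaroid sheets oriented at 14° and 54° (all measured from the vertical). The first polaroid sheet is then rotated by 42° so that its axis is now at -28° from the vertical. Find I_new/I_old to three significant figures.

I_new/I_old ≈ 0.0273

Before rotation:
I₁ = I₀ cos²(14° − 0°) = I₀ cos²(14°) = 0.9415 I₀.
I₂ = I₁ cos²(54° − 14°) = 0.9415 I₀ · cos²(40°) = 0.5525 I₀.
After rotation:
I₁ = I₀ cos²(-28° − 0°) = I₀ cos²(28°) = 0.7796 I₀.
I₂ = I₁ cos²(54° + 28°) = 0.7796 I₀ · cos²(82°) = 0.0151 I₀.
Ratio = 0.0151 / 0.5525 = 0.02733.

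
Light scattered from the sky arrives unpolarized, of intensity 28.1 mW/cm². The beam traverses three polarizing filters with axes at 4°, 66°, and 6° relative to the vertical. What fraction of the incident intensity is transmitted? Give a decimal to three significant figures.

Unpolarized light through the first polarizer → I₁ = 28.1 mW/cm²/2 = 14.05 mW/cm², polarized at 4°.
I₂ = I₁ · cos²(62°) = 14.05 · 0.2204 = 3.097 mW/cm².
I₃ = I₂ · cos²(60°) = 3.097 · 0.25 = 0.7742 mW/cm².
Transmitted fraction = 0.02755.

I/I₀ ≈ 0.0276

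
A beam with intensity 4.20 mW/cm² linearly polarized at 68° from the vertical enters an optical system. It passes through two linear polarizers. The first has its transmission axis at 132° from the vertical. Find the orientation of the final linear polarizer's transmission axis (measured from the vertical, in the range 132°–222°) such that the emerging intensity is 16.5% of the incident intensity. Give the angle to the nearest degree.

I₁ = I₀ cos²(132° − 68°) = I₀ cos²(64°) = 0.1922 I₀.
Need I₂/I₀ = 0.165, so cos²(θ − 132°) = 0.165 / 0.1922 = 0.8586.
θ − 132° = arccos(√0.8586) = 22.1°, giving θ ≈ 132 + 22.1 = 154.1°.

θ ≈ 154°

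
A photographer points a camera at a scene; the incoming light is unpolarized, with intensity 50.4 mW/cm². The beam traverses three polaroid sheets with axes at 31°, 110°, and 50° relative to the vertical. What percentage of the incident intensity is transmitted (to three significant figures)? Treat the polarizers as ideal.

Unpolarized light through the first polarizer → I₁ = 50.4 mW/cm²/2 = 25.2 mW/cm², polarized at 31°.
I₂ = I₁ · cos²(79°) = 25.2 · 0.03641 = 0.9175 mW/cm².
I₃ = I₂ · cos²(60°) = 0.9175 · 0.25 = 0.2294 mW/cm².
That is 0.4551% of the incident intensity.

≈ 0.455%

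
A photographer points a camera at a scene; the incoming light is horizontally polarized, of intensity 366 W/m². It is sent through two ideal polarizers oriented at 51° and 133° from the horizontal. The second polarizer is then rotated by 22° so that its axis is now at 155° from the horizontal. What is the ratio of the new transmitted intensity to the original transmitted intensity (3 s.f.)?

Before rotation:
By Malus's law, I₁ = I₀ cos²(51° − 0°) = I₀ cos²(51°) = 0.396 I₀.
I₂ = I₁ cos²(133° − 51°) = 0.396 I₀ · cos²(82°) = 0.007671 I₀.
After rotation:
I₁ = I₀ cos²(51° − 0°) = I₀ cos²(51°) = 0.396 I₀.
Angle between axes 1 and 2: 76°. I₂ = 0.396 I₀ · cos²(76°) = 0.02318 I₀.
Ratio = 0.02318 / 0.007671 = 3.022.

I_new/I_old ≈ 3.02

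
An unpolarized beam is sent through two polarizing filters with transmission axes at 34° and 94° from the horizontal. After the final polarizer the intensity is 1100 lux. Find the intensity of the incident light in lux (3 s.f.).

Unpolarized light through the first polarizer → I₁ = ½ I₀, now polarized at 34°.
I₂ = I₁ cos²(94° − 34°) = 0.5 I₀ · cos²(60°) = 0.125 I₀.
So 1100 lux = 0.125 I₀, giving I₀ = 1100/0.125 = 8800 lux.

I₀ ≈ 8800 lux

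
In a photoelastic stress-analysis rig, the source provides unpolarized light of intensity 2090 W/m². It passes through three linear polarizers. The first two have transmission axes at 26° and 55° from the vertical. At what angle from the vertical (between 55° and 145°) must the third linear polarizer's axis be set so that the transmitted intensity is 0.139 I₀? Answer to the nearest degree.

θ ≈ 108°

Unpolarized light through the first polarizer → I₁ = ½ I₀, now polarized at 26°.
I₂ = I₁ cos²(55° − 26°) = 0.5 I₀ · cos²(29°) = 0.3825 I₀.
Need I₃/I₀ = 0.139, so cos²(θ − 55°) = 0.139 / 0.3825 = 0.3634.
θ − 55° = arccos(√0.3634) = 52.9°, giving θ ≈ 55 + 52.9 = 107.9°.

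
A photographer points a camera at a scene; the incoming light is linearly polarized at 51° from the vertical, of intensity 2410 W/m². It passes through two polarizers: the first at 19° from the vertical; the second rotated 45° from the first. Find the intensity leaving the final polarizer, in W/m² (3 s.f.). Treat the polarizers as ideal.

I ≈ 867 W/m²

I₁ = 2410 W/m² · cos²(32°) = 1733 W/m².
I₂ = I₁ · cos²(45°) = 1733 · 0.5 = 866.6 W/m².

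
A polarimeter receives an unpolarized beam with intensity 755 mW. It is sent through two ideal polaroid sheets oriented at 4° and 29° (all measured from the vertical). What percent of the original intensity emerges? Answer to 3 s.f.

Unpolarized light through the first polarizer → I₁ = 755 mW/2 = 377.5 mW, polarized at 4°.
I₂ = I₁ · cos²(25°) = 377.5 · 0.8214 = 310.1 mW.
That is 41.07% of the incident intensity.

≈ 41.1%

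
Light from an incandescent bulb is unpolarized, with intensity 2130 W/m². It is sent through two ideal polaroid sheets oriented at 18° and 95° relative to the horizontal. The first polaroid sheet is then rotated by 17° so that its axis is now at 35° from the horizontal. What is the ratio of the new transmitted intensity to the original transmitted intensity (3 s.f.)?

Before rotation:
Unpolarized light through the first polarizer → I₁ = ½ I₀, now polarized at 18°.
I₂ = I₁ cos²(95° − 18°) = 0.5 I₀ · cos²(77°) = 0.0253 I₀.
After rotation:
Unpolarized light through the first polarizer → I₁ = ½ I₀, now polarized at 35°.
I₂ = I₁ cos²(95° − 35°) = 0.5 I₀ · cos²(60°) = 0.125 I₀.
Ratio = 0.125 / 0.0253 = 4.94.

I_new/I_old ≈ 4.94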